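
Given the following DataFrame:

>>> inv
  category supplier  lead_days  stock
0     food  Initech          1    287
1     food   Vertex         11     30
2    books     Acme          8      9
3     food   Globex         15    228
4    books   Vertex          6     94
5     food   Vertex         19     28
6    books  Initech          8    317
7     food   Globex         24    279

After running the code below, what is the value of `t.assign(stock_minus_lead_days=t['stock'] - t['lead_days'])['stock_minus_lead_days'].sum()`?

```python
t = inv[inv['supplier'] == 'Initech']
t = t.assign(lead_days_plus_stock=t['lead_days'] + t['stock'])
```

595

filter rows where supplier == 'Initech':
  category supplier  lead_days  stock
0     food  Initech          1    287
6    books  Initech          8    317
add column lead_days_plus_stock = t['lead_days'] + t['stock']:
  category supplier  lead_days  stock  lead_days_plus_stock
0     food  Initech          1    287                   288
6    books  Initech          8    317                   325
add column stock_minus_lead_days = t['stock'] - t['lead_days']:
  category supplier  lead_days  stock  lead_days_plus_stock  stock_minus_lead_days
0     food  Initech          1    287                   288                    286
6    books  Initech          8    317                   325                    309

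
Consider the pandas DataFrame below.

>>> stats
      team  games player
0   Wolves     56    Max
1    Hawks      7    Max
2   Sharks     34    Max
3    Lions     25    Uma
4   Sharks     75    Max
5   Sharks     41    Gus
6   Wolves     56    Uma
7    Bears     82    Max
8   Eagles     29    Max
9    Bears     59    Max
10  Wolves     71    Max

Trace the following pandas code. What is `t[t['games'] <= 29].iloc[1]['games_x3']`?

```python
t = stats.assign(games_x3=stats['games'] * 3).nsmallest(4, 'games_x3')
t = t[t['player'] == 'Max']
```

87

add column games_x3 = stats['games'] * 3:
      team  games player  games_x3
0   Wolves     56    Max       168
1    Hawks      7    Max        21
2   Sharks     34    Max       102
3    Lions     25    Uma        75
4   Sharks     75    Max       225
5   Sharks     41    Gus       123
6   Wolves     56    Uma       168
7    Bears     82    Max       246
8   Eagles     29    Max        87
9    Bears     59    Max       177
10  Wolves     71    Max       213
take 4 rows with smallest games_x3:
     team  games player  games_x3
1   Hawks      7    Max        21
3   Lions     25    Uma        75
8  Eagles     29    Max        87
2  Sharks     34    Max       102
filter rows where player == 'Max':
     team  games player  games_x3
1   Hawks      7    Max        21
8  Eagles     29    Max        87
2  Sharks     34    Max       102
filter rows where games <= 29:
     team  games player  games_x3
1   Hawks      7    Max        21
8  Eagles     29    Max        87
value at position 1, column 'games_x3' → 87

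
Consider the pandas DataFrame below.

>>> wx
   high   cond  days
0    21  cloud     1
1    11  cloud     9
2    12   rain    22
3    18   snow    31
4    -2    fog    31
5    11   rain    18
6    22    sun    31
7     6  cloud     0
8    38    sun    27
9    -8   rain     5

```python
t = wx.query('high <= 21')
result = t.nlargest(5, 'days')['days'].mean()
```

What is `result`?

22.2

filter rows where high <= 21:
   high   cond  days
0    21  cloud     1
1    11  cloud     9
2    12   rain    22
3    18   snow    31
4    -2    fog    31
5    11   rain    18
7     6  cloud     0
9    -8   rain     5
take 5 rows with largest days:
   high   cond  days
3    18   snow    31
4    -2    fog    31
2    12   rain    22
5    11   rain    18
1    11  cloud     9
Reading off the mean of column 'days', we get 22.2.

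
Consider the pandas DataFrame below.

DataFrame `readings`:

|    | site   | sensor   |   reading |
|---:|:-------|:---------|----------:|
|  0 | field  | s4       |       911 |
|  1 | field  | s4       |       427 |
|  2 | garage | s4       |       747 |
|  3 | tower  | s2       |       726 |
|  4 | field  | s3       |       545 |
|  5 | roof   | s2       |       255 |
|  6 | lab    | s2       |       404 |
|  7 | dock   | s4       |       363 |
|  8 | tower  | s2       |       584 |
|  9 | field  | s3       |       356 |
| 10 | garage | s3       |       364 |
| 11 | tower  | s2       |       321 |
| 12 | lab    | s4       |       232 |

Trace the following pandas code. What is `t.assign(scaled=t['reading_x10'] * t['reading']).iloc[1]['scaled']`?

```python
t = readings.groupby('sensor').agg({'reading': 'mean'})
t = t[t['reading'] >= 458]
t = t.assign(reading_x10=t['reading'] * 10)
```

group by sensor, mean of reading:
           reading
sensor            
s2      458.000000
s3      421.666667
s4      536.000000
filter rows where reading >= 458:
        reading
sensor         
s2        458.0
s4        536.0
add column reading_x10 = t['reading'] * 10:
        reading  reading_x10
sensor                      
s2        458.0       4580.0
s4        536.0       5360.0
add column scaled = t['reading_x10'] * t['reading']:
        reading  reading_x10     scaled
sensor                                 
s2        458.0       4580.0  2097640.0
s4        536.0       5360.0  2872960.0
Then the value at position 1, column 'scaled': 2872960.0

2872960.0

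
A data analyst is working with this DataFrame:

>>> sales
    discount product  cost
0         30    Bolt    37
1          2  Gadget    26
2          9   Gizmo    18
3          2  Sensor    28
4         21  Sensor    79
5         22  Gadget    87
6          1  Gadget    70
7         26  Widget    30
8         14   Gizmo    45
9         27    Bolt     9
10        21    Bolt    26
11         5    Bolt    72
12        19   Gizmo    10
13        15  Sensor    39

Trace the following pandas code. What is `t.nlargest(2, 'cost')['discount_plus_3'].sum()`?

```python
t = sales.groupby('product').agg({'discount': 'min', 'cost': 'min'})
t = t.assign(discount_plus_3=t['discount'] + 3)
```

34

group by product: min(discount), min(cost):
         discount  cost
product                
Bolt            5     9
Gadget          1    26
Gizmo           9    10
Sensor          2    28
Widget         26    30
add column discount_plus_3 = t['discount'] + 3:
         discount  cost  discount_plus_3
product                                 
Bolt            5     9                8
Gadget          1    26                4
Gizmo           9    10               12
Sensor          2    28                5
Widget         26    30               29
take 2 rows with largest cost:
         discount  cost  discount_plus_3
product                                 
Widget         26    30               29
Sensor          2    28                5
The sum of column 'discount_plus_3' is 34.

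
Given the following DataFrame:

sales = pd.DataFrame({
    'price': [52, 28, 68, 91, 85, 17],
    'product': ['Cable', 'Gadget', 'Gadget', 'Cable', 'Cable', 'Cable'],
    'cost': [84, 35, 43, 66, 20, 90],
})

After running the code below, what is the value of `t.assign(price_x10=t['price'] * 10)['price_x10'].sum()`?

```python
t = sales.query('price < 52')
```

filter rows where price < 52:
   price product  cost
1     28  Gadget    35
5     17   Cable    90
add column price_x10 = t['price'] * 10:
   price product  cost  price_x10
1     28  Gadget    35        280
5     17   Cable    90        170
Finally, sum of column 'price_x10' = 450.

450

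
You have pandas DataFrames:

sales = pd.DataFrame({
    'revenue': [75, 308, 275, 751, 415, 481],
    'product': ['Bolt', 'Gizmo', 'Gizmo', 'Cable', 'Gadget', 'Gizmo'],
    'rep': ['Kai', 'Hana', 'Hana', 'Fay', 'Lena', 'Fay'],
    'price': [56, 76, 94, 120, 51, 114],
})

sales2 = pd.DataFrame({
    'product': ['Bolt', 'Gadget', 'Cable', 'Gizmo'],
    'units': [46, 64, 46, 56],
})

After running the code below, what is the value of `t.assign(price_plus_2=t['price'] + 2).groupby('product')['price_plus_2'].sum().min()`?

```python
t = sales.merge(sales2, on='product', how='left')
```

53

merge on 'product' (how='left') → 6 rows:
   revenue product   rep  price  units
0       75    Bolt   Kai     56     46
1      308   Gizmo  Hana     76     56
2      275   Gizmo  Hana     94     56
3      751   Cable   Fay    120     46
4      415  Gadget  Lena     51     64
5      481   Gizmo   Fay    114     56
add column price_plus_2 = t['price'] + 2:
   revenue product   rep  price  units  price_plus_2
0       75    Bolt   Kai     56     46            58
1      308   Gizmo  Hana     76     56            78
2      275   Gizmo  Hana     94     56            96
3      751   Cable   Fay    120     46           122
4      415  Gadget  Lena     51     64            53
5      481   Gizmo   Fay    114     56           116
group by product, sum of price_plus_2:
product
Bolt       58
Cable     122
Gadget     53
Gizmo     290
Name: price_plus_2, dtype: int64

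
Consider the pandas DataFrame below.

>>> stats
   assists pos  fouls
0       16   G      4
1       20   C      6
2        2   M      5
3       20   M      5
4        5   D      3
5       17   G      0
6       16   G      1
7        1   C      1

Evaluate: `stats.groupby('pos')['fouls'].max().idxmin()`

D

group by pos, max of fouls:
pos
C    6
D    3
G    4
M    5
Name: fouls, dtype: int64
Reading off the label with the smallest value, we get D.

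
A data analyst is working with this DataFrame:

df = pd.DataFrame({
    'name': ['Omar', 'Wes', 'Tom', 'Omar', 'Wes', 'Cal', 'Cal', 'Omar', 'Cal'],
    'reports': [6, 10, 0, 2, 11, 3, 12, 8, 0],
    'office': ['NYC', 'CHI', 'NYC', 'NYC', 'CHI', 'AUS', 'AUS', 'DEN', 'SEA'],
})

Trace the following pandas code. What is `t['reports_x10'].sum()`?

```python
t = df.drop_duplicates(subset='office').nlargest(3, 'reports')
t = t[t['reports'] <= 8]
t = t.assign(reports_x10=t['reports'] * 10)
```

drop duplicate office (keep=first):
   name  reports office
0  Omar        6    NYC
1   Wes       10    CHI
5   Cal        3    AUS
7  Omar        8    DEN
8   Cal        0    SEA
take 3 rows with largest reports:
   name  reports office
1   Wes       10    CHI
7  Omar        8    DEN
0  Omar        6    NYC
filter rows where reports <= 8:
   name  reports office
7  Omar        8    DEN
0  Omar        6    NYC
add column reports_x10 = t['reports'] * 10:
   name  reports office  reports_x10
7  Omar        8    DEN           80
0  Omar        6    NYC           60

140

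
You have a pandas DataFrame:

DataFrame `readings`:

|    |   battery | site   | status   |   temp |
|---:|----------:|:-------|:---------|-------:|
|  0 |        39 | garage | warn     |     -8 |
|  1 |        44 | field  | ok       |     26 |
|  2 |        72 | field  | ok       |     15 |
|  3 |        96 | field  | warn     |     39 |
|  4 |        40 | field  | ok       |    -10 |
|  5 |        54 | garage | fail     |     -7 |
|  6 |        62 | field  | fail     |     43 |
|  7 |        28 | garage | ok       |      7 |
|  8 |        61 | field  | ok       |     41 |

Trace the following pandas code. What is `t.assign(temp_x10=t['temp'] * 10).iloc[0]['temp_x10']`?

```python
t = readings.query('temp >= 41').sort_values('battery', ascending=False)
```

filter rows where temp >= 41:
   battery   site status  temp
6       62  field   fail    43
8       61  field     ok    41
sort by battery descending:
   battery   site status  temp
6       62  field   fail    43
8       61  field     ok    41
add column temp_x10 = t['temp'] * 10:
   battery   site status  temp  temp_x10
6       62  field   fail    43       430
8       61  field     ok    41       410
The value at position 0, column 'temp_x10' is 430.

430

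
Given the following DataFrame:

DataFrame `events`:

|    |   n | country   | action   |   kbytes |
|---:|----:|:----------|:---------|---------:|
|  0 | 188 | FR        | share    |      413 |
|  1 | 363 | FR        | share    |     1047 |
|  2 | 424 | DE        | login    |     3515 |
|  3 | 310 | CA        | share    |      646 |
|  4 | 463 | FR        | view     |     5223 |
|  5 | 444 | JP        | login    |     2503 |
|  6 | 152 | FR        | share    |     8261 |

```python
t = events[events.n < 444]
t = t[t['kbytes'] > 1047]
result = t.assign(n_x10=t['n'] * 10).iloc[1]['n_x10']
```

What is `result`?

1520

filter rows where n < 444:
     n country action  kbytes
0  188      FR  share     413
1  363      FR  share    1047
2  424      DE  login    3515
3  310      CA  share     646
6  152      FR  share    8261
filter rows where kbytes > 1047:
     n country action  kbytes
2  424      DE  login    3515
6  152      FR  share    8261
add column n_x10 = t['n'] * 10:
     n country action  kbytes  n_x10
2  424      DE  login    3515   4240
6  152      FR  share    8261   1520
So iloc[1]['n_x10'] = 1520.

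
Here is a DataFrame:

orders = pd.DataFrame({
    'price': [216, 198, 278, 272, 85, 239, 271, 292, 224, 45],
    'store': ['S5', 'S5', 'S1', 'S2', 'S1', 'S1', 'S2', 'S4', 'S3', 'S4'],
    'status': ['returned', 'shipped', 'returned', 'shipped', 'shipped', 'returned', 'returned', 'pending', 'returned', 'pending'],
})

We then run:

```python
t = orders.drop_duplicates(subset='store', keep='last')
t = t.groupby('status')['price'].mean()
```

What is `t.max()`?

244.666666667

drop duplicate store (keep=last):
   price store    status
1    198    S5   shipped
5    239    S1  returned
6    271    S2  returned
8    224    S3  returned
9     45    S4   pending
group by status, mean of price:
status
pending      45.000000
returned    244.666667
shipped     198.000000
Name: price, dtype: float64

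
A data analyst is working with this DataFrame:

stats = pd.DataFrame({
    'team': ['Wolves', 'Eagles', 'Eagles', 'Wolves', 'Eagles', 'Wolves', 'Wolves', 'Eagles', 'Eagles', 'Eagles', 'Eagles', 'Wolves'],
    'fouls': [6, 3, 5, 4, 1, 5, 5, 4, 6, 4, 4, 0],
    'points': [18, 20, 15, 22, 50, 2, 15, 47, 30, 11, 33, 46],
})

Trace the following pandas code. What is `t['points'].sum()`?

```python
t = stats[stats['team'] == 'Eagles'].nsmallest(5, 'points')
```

filter rows where team == 'Eagles':
      team  fouls  points
1   Eagles      3      20
2   Eagles      5      15
4   Eagles      1      50
7   Eagles      4      47
8   Eagles      6      30
9   Eagles      4      11
10  Eagles      4      33
take 5 rows with smallest points:
      team  fouls  points
9   Eagles      4      11
2   Eagles      5      15
1   Eagles      3      20
8   Eagles      6      30
10  Eagles      4      33

109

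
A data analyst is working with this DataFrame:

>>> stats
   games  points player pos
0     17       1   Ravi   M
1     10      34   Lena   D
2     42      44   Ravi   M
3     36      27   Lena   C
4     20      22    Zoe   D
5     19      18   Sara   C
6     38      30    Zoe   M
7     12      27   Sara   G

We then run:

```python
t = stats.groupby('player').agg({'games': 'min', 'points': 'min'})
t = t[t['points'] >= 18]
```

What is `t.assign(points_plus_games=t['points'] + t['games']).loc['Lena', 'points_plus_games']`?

37

group by player: min(games), min(points):
        games  points
player               
Lena       10      27
Ravi       17       1
Sara       12      18
Zoe        20      22
filter rows where points >= 18:
        games  points
player               
Lena       10      27
Sara       12      18
Zoe        20      22
add column points_plus_games = t['points'] + t['games']:
        games  points  points_plus_games
player                                  
Lena       10      27                 37
Sara       12      18                 30
Zoe        20      22                 42
Finally, value at row 'Lena', column 'points_plus_games' = 37.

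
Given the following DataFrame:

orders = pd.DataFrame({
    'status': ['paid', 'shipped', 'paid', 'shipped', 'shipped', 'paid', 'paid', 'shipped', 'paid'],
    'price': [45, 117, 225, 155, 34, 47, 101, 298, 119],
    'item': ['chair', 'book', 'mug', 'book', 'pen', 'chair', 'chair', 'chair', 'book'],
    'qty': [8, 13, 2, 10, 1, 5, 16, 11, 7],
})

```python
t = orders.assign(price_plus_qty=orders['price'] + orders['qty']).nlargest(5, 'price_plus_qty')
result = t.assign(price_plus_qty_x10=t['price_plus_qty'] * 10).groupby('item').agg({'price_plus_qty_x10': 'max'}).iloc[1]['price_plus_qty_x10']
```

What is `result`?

add column price_plus_qty = orders['price'] + orders['qty']:
    status  price   item  qty  price_plus_qty
0     paid     45  chair    8              53
1  shipped    117   book   13             130
2     paid    225    mug    2             227
3  shipped    155   book   10             165
4  shipped     34    pen    1              35
5     paid     47  chair    5              52
6     paid    101  chair   16             117
7  shipped    298  chair   11             309
8     paid    119   book    7             126
take 5 rows with largest price_plus_qty:
    status  price   item  qty  price_plus_qty
7  shipped    298  chair   11             309
2     paid    225    mug    2             227
3  shipped    155   book   10             165
1  shipped    117   book   13             130
8     paid    119   book    7             126
add column price_plus_qty_x10 = t['price_plus_qty'] * 10:
    status  price   item  qty  price_plus_qty  price_plus_qty_x10
7  shipped    298  chair   11             309                3090
2     paid    225    mug    2             227                2270
3  shipped    155   book   10             165                1650
1  shipped    117   book   13             130                1300
8     paid    119   book    7             126                1260
group by item, max of price_plus_qty_x10:
       price_plus_qty_x10
item                     
book                 1650
chair                3090
mug                  2270

3090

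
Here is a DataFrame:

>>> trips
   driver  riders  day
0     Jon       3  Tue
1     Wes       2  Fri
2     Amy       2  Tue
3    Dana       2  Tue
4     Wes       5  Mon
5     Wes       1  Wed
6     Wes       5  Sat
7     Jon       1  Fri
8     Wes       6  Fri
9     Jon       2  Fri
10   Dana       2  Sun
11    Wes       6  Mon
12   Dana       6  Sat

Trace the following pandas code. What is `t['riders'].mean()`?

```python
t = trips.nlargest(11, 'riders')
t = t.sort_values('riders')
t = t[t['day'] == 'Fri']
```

3.33333333333

take 11 rows with largest riders:
   driver  riders  day
8     Wes       6  Fri
11    Wes       6  Mon
12   Dana       6  Sat
4     Wes       5  Mon
6     Wes       5  Sat
0     Jon       3  Tue
1     Wes       2  Fri
2     Amy       2  Tue
3    Dana       2  Tue
9     Jon       2  Fri
10   Dana       2  Sun
sort by riders:
   driver  riders  day
1     Wes       2  Fri
2     Amy       2  Tue
3    Dana       2  Tue
9     Jon       2  Fri
10   Dana       2  Sun
0     Jon       3  Tue
4     Wes       5  Mon
6     Wes       5  Sat
8     Wes       6  Fri
11    Wes       6  Mon
12   Dana       6  Sat
filter rows where day == 'Fri':
  driver  riders  day
1    Wes       2  Fri
9    Jon       2  Fri
8    Wes       6  Fri
Then the mean of column 'riders': 3.33333333333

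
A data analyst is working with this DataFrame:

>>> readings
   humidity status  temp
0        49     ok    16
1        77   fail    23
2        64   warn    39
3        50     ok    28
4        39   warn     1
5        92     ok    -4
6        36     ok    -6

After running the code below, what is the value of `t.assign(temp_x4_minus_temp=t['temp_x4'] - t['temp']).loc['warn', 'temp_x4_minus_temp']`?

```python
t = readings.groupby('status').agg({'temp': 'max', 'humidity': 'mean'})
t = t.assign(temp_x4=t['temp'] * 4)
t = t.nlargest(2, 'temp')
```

117

group by status: max(temp), mean(humidity):
        temp  humidity
status                
fail      23     77.00
ok        28     56.75
warn      39     51.50
add column temp_x4 = t['temp'] * 4:
        temp  humidity  temp_x4
status                         
fail      23     77.00       92
ok        28     56.75      112
warn      39     51.50      156
take 2 rows with largest temp:
        temp  humidity  temp_x4
status                         
warn      39     51.50      156
ok        28     56.75      112
add column temp_x4_minus_temp = t['temp_x4'] - t['temp']:
        temp  humidity  temp_x4  temp_x4_minus_temp
status                                             
warn      39     51.50      156                 117
ok        28     56.75      112                  84
The value at row 'warn', column 'temp_x4_minus_temp' is 117.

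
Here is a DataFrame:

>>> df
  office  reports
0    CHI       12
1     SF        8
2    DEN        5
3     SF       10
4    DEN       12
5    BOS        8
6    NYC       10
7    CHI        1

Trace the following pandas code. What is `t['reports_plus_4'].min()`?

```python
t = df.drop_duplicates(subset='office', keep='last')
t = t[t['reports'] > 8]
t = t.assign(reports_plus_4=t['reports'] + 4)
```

drop duplicate office (keep=last):
  office  reports
3     SF       10
4    DEN       12
5    BOS        8
6    NYC       10
7    CHI        1
filter rows where reports > 8:
  office  reports
3     SF       10
4    DEN       12
6    NYC       10
add column reports_plus_4 = t['reports'] + 4:
  office  reports  reports_plus_4
3     SF       10              14
4    DEN       12              16
6    NYC       10              14
So min() = 14.

14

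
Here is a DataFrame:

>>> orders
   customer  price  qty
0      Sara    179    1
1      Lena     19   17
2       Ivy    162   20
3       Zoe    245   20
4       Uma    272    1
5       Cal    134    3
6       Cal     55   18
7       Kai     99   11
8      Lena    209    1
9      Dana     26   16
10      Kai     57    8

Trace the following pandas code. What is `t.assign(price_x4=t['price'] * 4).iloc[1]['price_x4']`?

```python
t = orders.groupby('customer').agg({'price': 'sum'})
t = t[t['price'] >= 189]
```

group by customer, sum of price:
          price
customer       
Cal         189
Dana         26
Ivy         162
Kai         156
Lena        228
Sara        179
Uma         272
Zoe         245
filter rows where price >= 189:
          price
customer       
Cal         189
Lena        228
Uma         272
Zoe         245
add column price_x4 = t['price'] * 4:
          price  price_x4
customer                 
Cal         189       756
Lena        228       912
Uma         272      1088
Zoe         245       980
The value at position 1, column 'price_x4' is 912.

912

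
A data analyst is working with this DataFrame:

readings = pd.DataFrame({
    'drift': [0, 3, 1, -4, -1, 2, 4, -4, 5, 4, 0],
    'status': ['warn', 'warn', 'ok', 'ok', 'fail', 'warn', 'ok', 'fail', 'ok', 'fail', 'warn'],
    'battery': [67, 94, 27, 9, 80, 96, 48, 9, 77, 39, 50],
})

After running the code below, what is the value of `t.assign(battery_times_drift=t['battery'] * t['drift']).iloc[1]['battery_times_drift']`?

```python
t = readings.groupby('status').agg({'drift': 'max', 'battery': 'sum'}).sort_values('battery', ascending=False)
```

805

group by status: max(drift), sum(battery):
        drift  battery
status                
fail        4      128
ok          5      161
warn        3      307
sort by battery descending:
        drift  battery
status                
warn        3      307
ok          5      161
fail        4      128
add column battery_times_drift = t['battery'] * t['drift']:
        drift  battery  battery_times_drift
status                                     
warn        3      307                  921
ok          5      161                  805
fail        4      128                  512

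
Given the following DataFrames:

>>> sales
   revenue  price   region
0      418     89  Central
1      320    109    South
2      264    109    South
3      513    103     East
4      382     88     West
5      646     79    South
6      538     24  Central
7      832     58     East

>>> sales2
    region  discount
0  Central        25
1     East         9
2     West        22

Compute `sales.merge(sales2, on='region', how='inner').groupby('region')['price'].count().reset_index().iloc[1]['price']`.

2

merge on 'region' (how='inner') → 5 rows:
   revenue  price   region  discount
0      418     89  Central        25
1      513    103     East         9
2      382     88     West        22
3      538     24  Central        25
4      832     58     East         9
group by region, count of price:
region
Central    2
East       2
West       1
Name: price, dtype: int64
reset_index():
    region  price
0  Central      2
1     East      2
2     West      1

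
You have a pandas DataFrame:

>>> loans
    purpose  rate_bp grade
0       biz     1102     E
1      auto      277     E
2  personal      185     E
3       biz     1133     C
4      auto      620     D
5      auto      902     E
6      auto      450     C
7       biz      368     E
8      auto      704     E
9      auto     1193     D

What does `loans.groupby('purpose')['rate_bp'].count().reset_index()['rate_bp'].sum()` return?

group by purpose, count of rate_bp:
purpose
auto        6
biz         3
personal    1
Name: rate_bp, dtype: int64
reset_index():
    purpose  rate_bp
0      auto        6
1       biz        3
2  personal        1
Taking the sum of column 'rate_bp' gives 10.

10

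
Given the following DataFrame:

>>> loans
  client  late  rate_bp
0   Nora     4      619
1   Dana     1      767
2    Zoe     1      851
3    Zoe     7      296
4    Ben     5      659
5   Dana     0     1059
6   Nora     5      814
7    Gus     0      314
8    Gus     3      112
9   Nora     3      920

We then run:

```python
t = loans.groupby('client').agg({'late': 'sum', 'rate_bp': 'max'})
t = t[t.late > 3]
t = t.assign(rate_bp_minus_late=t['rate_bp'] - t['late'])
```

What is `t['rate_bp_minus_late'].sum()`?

group by client: sum(late), max(rate_bp):
        late  rate_bp
client               
Ben        5      659
Dana       1     1059
Gus        3      314
Nora      12      920
Zoe        8      851
filter rows where late > 3:
        late  rate_bp
client               
Ben        5      659
Nora      12      920
Zoe        8      851
add column rate_bp_minus_late = t['rate_bp'] - t['late']:
        late  rate_bp  rate_bp_minus_late
client                                   
Ben        5      659                 654
Nora      12      920                 908
Zoe        8      851                 843
The sum of column 'rate_bp_minus_late' is 2405.

2405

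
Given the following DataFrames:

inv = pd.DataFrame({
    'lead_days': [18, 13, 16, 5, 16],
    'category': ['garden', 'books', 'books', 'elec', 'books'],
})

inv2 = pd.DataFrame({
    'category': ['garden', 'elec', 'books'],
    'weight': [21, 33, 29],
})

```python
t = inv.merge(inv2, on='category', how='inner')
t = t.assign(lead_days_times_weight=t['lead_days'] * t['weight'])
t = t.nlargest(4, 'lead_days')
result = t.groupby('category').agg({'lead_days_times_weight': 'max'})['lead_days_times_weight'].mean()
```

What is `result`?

merge on 'category' (how='inner') → 5 rows:
   lead_days category  weight
0         18   garden      21
1         13    books      29
2         16    books      29
3          5     elec      33
4         16    books      29
add column lead_days_times_weight = t['lead_days'] * t['weight']:
   lead_days category  weight  lead_days_times_weight
0         18   garden      21                     378
1         13    books      29                     377
2         16    books      29                     464
3          5     elec      33                     165
4         16    books      29                     464
take 4 rows with largest lead_days:
   lead_days category  weight  lead_days_times_weight
0         18   garden      21                     378
2         16    books      29                     464
4         16    books      29                     464
1         13    books      29                     377
group by category, max of lead_days_times_weight:
          lead_days_times_weight
category                        
books                        464
garden                       378
Reading off the mean of column 'lead_days_times_weight', we get 421.0.

421.0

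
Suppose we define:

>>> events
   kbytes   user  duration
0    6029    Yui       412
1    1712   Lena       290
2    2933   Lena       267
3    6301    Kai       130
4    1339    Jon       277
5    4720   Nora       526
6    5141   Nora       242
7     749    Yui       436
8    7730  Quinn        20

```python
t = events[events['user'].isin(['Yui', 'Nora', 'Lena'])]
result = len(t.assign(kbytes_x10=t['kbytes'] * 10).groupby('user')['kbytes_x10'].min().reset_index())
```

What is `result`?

3

filter rows where user in ['Yui', 'Nora', 'Lena']:
   kbytes  user  duration
0    6029   Yui       412
1    1712  Lena       290
2    2933  Lena       267
5    4720  Nora       526
6    5141  Nora       242
7     749   Yui       436
add column kbytes_x10 = t['kbytes'] * 10:
   kbytes  user  duration  kbytes_x10
0    6029   Yui       412       60290
1    1712  Lena       290       17120
2    2933  Lena       267       29330
5    4720  Nora       526       47200
6    5141  Nora       242       51410
7     749   Yui       436        7490
group by user, min of kbytes_x10:
user
Lena    17120
Nora    47200
Yui      7490
Name: kbytes_x10, dtype: int64
reset_index():
   user  kbytes_x10
0  Lena       17120
1  Nora       47200
2   Yui        7490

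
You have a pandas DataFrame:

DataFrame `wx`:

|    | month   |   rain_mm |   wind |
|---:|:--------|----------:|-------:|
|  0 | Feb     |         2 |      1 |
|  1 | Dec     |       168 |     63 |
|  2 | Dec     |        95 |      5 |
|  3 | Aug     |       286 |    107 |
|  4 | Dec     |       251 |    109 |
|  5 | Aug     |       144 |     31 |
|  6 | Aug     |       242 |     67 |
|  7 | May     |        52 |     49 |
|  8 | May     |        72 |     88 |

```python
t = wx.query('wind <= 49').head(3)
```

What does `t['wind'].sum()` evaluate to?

filter rows where wind <= 49:
  month  rain_mm  wind
0   Feb        2     1
2   Dec       95     5
5   Aug      144    31
7   May       52    49
take first 3 rows:
  month  rain_mm  wind
0   Feb        2     1
2   Dec       95     5
5   Aug      144    31

37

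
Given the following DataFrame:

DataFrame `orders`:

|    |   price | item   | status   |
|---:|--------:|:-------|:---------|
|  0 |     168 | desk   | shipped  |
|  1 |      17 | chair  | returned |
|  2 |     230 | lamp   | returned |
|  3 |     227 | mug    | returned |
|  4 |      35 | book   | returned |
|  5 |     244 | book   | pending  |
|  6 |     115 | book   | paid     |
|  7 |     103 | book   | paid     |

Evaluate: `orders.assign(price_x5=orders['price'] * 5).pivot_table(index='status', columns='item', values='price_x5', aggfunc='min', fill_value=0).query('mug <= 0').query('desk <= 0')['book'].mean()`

867.5

add column price_x5 = orders['price'] * 5:
   price   item    status  price_x5
0    168   desk   shipped       840
1     17  chair  returned        85
2    230   lamp  returned      1150
3    227    mug  returned      1135
4     35   book  returned       175
5    244   book   pending      1220
6    115   book      paid       575
7    103   book      paid       515
pivot: rows=status, cols=item, min(price_x5):
item      book  chair  desk  lamp   mug
status                                 
paid       515      0     0     0     0
pending   1220      0     0     0     0
returned   175     85     0  1150  1135
shipped      0      0   840     0     0
filter rows where mug <= 0:
item     book  chair  desk  lamp  mug
status                               
paid      515      0     0     0    0
pending  1220      0     0     0    0
shipped     0      0   840     0    0
filter rows where desk <= 0:
item     book  chair  desk  lamp  mug
status                               
paid      515      0     0     0    0
pending  1220      0     0     0    0
Finally, mean of column 'book' = 867.5.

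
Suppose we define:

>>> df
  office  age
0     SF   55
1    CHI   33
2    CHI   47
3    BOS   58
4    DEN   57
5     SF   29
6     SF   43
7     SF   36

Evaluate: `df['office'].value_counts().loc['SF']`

4

value_counts of office:
office
SF     4
CHI    2
BOS    1
DEN    1
Name: count, dtype: int64
Then the value at index 'SF': 4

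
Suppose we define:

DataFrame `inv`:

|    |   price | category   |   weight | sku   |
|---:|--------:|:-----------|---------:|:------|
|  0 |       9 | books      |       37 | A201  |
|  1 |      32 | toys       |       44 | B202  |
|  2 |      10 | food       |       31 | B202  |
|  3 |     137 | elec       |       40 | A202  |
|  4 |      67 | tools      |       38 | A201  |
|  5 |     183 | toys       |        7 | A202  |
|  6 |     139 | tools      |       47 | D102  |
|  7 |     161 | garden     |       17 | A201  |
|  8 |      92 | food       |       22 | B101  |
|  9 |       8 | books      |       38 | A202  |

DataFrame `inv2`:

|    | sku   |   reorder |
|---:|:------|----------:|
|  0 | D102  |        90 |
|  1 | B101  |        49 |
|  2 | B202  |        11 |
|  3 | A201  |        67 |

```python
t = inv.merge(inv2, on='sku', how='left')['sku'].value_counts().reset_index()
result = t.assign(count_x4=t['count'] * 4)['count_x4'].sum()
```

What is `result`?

40

merge on 'sku' (how='left') → 10 rows:
   price category  weight   sku  reorder
0      9    books      37  A201     67.0
1     32     toys      44  B202     11.0
2     10     food      31  B202     11.0
3    137     elec      40  A202      NaN
4     67    tools      38  A201     67.0
5    183     toys       7  A202      NaN
6    139    tools      47  D102     90.0
7    161   garden      17  A201     67.0
8     92     food      22  B101     49.0
9      8    books      38  A202      NaN
value_counts of sku:
sku
A201    3
A202    3
B202    2
D102    1
B101    1
Name: count, dtype: int64
reset_index():
    sku  count
0  A201      3
1  A202      3
2  B202      2
3  D102      1
4  B101      1
add column count_x4 = t['count'] * 4:
    sku  count  count_x4
0  A201      3        12
1  A202      3        12
2  B202      2         8
3  D102      1         4
4  B101      1         4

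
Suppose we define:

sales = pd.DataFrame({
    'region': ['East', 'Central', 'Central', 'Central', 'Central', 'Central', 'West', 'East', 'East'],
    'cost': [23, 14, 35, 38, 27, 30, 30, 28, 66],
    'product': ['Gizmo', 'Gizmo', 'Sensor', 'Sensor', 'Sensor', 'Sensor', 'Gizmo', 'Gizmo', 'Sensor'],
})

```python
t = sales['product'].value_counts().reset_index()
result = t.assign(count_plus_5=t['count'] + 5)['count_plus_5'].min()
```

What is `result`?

value_counts of product:
product
Sensor    5
Gizmo     4
Name: count, dtype: int64
reset_index():
  product  count
0  Sensor      5
1   Gizmo      4
add column count_plus_5 = t['count'] + 5:
  product  count  count_plus_5
0  Sensor      5            10
1   Gizmo      4             9

9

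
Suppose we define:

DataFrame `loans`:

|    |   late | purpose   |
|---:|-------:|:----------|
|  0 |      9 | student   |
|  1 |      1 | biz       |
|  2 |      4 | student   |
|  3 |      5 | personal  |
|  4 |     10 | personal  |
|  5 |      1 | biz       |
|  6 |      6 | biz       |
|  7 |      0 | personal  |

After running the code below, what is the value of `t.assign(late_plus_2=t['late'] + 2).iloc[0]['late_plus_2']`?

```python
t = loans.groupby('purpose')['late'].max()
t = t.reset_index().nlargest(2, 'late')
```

12

group by purpose, max of late:
purpose
biz          6
personal    10
student      9
Name: late, dtype: int64
reset_index():
    purpose  late
0       biz     6
1  personal    10
2   student     9
take 2 rows with largest late:
    purpose  late
1  personal    10
2   student     9
add column late_plus_2 = t['late'] + 2:
    purpose  late  late_plus_2
1  personal    10           12
2   student     9           11
Reading off the value at position 0, column 'late_plus_2', we get 12.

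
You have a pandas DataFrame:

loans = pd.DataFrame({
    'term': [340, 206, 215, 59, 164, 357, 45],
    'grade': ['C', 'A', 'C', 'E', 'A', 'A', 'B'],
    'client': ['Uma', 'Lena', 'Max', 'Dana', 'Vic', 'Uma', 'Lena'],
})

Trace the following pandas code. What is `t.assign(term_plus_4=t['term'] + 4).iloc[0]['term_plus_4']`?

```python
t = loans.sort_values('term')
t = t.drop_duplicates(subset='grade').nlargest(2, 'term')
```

219

sort by term:
   term grade client
6    45     B   Lena
3    59     E   Dana
4   164     A    Vic
1   206     A   Lena
2   215     C    Max
0   340     C    Uma
5   357     A    Uma
drop duplicate grade (keep=first):
   term grade client
6    45     B   Lena
3    59     E   Dana
4   164     A    Vic
2   215     C    Max
take 2 rows with largest term:
   term grade client
2   215     C    Max
4   164     A    Vic
add column term_plus_4 = t['term'] + 4:
   term grade client  term_plus_4
2   215     C    Max          219
4   164     A    Vic          168
Reading off the value at position 0, column 'term_plus_4', we get 219.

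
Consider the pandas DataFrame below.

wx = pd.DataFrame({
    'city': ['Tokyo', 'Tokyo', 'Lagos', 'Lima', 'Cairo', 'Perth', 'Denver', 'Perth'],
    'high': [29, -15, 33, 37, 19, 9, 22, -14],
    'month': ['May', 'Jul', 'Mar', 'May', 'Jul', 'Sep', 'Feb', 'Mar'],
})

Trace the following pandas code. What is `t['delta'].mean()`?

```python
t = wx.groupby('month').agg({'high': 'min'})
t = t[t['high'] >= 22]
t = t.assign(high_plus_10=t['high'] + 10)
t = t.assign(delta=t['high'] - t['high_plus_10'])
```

group by month, min of high:
       high
month      
Feb      22
Jul     -15
Mar     -14
May      29
Sep       9
filter rows where high >= 22:
       high
month      
Feb      22
May      29
add column high_plus_10 = t['high'] + 10:
       high  high_plus_10
month                    
Feb      22            32
May      29            39
add column delta = t['high'] - t['high_plus_10']:
       high  high_plus_10  delta
month                           
Feb      22            32    -10
May      29            39    -10

-10.0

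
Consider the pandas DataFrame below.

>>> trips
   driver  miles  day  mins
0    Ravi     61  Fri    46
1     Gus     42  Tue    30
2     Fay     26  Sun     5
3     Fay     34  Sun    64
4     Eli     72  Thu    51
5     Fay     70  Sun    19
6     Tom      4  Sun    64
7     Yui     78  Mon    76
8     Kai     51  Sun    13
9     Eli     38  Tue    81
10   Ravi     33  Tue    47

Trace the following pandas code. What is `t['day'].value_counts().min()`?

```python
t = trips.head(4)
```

take first 4 rows:
  driver  miles  day  mins
0   Ravi     61  Fri    46
1    Gus     42  Tue    30
2    Fay     26  Sun     5
3    Fay     34  Sun    64
value_counts of day:
day
Sun    2
Fri    1
Tue    1
Name: count, dtype: int64

1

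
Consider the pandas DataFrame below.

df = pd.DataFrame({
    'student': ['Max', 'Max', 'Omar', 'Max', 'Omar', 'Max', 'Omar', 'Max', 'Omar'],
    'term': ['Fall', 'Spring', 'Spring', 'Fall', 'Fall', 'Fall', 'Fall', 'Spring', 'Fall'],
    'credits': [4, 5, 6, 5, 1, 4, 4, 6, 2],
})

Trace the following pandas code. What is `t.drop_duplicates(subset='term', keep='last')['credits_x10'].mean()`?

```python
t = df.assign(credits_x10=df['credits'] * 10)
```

40.0

add column credits_x10 = df['credits'] * 10:
  student    term  credits  credits_x10
0     Max    Fall        4           40
1     Max  Spring        5           50
2    Omar  Spring        6           60
3     Max    Fall        5           50
4    Omar    Fall        1           10
5     Max    Fall        4           40
6    Omar    Fall        4           40
7     Max  Spring        6           60
8    Omar    Fall        2           20
drop duplicate term (keep=last):
  student    term  credits  credits_x10
7     Max  Spring        6           60
8    Omar    Fall        2           20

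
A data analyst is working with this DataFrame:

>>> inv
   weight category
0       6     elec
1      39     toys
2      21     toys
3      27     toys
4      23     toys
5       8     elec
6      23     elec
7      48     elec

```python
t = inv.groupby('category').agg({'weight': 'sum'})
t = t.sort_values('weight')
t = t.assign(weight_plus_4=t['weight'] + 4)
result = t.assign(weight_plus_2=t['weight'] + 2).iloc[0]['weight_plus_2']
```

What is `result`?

group by category, sum of weight:
          weight
category        
elec          85
toys         110
sort by weight:
          weight
category        
elec          85
toys         110
add column weight_plus_4 = t['weight'] + 4:
          weight  weight_plus_4
category                       
elec          85             89
toys         110            114
add column weight_plus_2 = t['weight'] + 2:
          weight  weight_plus_4  weight_plus_2
category                                      
elec          85             89             87
toys         110            114            112
Hence 87.

87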